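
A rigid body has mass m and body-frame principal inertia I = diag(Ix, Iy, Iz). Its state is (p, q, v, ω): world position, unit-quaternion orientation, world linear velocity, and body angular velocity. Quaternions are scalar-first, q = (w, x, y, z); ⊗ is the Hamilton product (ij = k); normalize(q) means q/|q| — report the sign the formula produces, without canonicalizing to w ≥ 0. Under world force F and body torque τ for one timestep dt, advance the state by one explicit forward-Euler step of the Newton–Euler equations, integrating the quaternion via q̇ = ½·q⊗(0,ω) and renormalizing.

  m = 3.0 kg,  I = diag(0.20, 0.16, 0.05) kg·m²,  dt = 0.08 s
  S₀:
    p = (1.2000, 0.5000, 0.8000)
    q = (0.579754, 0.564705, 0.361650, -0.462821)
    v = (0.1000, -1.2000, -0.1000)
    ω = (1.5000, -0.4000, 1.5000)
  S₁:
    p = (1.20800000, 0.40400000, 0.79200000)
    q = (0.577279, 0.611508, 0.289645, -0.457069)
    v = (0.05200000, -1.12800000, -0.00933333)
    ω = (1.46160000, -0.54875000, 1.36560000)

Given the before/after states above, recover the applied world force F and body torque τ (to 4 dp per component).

Δω = ω₁−ω₀ = (-0.03840000, -0.14875000, -0.13440000)
precession coupling = (0.0660, 0.3375, 0.0240)
τ = I·(Δω/dt) + ω₀×(Iω₀) = (-0.0300, 0.0400, -0.0600)
Δv = v₁−v₀ = (-0.04800000, 0.07200000, 0.09066667)
F = m·Δv/dt = (-1.8000, 2.7000, 3.4000)

F = (-1.8000, 2.7000, 3.4000)
τ = (-0.0300, 0.0400, -0.0600)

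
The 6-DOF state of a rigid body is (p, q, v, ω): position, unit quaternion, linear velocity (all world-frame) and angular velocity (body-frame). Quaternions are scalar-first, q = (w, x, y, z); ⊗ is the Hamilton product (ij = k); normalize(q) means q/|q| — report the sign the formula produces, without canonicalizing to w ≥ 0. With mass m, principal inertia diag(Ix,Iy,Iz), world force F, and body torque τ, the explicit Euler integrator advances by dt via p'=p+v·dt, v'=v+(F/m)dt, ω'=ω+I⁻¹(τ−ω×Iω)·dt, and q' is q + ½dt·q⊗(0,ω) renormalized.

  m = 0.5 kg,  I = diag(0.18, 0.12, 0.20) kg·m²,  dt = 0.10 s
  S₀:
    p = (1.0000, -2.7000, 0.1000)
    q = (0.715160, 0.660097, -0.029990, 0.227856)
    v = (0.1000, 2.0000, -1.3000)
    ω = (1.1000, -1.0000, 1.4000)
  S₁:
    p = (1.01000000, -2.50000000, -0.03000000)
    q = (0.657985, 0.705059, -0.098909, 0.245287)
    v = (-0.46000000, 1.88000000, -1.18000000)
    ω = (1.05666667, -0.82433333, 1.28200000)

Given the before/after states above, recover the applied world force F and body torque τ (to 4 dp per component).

v₁ − v₀ = (-0.56000000, -0.12000000, 0.12000000)
F = m·Δv/dt = (-2.8000, -0.6000, 0.6000)
Δω = ω₁−ω₀ = (-0.04333333, 0.17566667, -0.11800000)
gyro term ω₀×Iω₀ = (-0.1120, -0.0308, 0.0660)
I·α + gyro = (-0.1900, 0.1800, -0.1700)

F = (-2.8000, -0.6000, 0.6000)
τ = (-0.1900, 0.1800, -0.1700)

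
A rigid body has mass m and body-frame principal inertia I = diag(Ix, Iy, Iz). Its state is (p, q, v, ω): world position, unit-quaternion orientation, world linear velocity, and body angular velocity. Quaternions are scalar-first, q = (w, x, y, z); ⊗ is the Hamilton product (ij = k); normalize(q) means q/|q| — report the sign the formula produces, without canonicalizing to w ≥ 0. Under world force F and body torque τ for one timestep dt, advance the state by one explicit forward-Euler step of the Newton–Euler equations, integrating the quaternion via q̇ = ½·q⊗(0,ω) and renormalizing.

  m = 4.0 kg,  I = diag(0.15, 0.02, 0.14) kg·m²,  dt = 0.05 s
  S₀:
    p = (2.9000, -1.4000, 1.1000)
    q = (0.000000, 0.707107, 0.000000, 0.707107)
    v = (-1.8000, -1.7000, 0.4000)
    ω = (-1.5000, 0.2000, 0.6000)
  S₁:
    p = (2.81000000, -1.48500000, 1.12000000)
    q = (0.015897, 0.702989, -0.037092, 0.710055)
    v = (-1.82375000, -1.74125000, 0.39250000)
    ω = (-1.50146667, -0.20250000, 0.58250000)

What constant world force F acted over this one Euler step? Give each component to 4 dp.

F = (-1.9000, -3.3000, -0.6000)

Δv = v₁−v₀ = (-0.02375000, -0.04125000, -0.00750000)
F = m·Δv/dt = (-1.9000, -3.3000, -0.6000)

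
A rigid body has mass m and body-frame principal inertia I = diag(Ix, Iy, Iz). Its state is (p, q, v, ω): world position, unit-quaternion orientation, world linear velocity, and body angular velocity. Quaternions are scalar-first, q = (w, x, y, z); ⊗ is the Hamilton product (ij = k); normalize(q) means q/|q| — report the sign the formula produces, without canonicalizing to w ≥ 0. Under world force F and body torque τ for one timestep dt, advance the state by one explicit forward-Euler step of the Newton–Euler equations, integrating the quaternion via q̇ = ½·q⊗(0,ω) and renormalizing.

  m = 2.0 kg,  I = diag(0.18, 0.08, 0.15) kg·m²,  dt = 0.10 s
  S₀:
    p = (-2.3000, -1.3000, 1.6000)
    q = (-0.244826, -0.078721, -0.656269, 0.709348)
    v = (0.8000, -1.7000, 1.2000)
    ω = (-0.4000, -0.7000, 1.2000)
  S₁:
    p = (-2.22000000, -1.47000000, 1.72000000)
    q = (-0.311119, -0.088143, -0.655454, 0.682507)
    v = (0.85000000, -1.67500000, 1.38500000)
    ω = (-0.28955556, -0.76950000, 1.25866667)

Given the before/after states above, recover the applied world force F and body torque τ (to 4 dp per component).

F = (1.0000, 0.5000, 3.7000)
τ = (0.1400, -0.0700, 0.0600)

ω₁ − ω₀ = (0.11044444, -0.06950000, 0.05866667)
applied torque τ = (0.1400, -0.0700, 0.0600)
velocity change Δv = (0.05000000, 0.02500000, 0.18500000)
applied force F = (1.0000, 0.5000, 3.7000)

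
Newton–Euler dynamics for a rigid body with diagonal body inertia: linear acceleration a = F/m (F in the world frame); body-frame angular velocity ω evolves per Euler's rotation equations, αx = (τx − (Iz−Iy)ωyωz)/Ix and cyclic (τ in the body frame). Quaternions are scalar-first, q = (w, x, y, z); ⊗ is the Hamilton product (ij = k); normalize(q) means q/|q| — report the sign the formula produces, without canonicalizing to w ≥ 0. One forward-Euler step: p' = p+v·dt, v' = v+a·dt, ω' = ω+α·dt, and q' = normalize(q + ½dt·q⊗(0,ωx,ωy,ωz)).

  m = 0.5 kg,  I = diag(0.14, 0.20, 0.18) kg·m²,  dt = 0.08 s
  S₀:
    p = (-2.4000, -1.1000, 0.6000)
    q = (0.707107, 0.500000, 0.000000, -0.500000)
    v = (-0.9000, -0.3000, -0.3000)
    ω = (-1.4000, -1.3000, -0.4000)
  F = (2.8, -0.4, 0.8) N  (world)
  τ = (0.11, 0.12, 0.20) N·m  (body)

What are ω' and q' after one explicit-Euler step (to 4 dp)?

α = I⁻¹(τ − ω×Iω) = (0.8600, 0.7120, 0.5044)
new body rate ω' = (-1.3312, -1.2430, -0.3596)
2q̇ = q⊗(0,ω) = (0.5000000, -1.6399498, -0.0192391, -0.9328428)
q + ½dt·q⊗(0,ω), renormalized = (0.7249, 0.4331, -0.0008, -0.5357)

ω' = (-1.3312, -1.2430, -0.3596)
q' = (0.7249, 0.4331, -0.0008, -0.5357)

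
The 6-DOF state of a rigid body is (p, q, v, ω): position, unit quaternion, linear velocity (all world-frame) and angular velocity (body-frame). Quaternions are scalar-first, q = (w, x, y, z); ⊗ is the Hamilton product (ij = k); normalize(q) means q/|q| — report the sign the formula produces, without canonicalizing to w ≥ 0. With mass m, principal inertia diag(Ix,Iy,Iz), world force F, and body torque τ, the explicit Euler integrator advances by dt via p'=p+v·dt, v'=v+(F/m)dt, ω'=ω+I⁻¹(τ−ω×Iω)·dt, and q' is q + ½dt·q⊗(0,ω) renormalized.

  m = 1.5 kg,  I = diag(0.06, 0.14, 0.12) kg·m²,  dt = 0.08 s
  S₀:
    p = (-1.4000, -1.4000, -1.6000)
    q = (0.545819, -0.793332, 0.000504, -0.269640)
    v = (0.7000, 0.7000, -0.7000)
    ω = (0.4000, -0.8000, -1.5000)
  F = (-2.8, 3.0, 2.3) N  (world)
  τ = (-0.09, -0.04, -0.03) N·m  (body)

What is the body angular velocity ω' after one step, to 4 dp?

gyro term ω×Iω = (-0.0240, 0.0360, -0.0256)
angular accel α = (-1.1000, -0.5429, -0.0367)
ω' = ω + α·dt = (0.3120, -0.8434, -1.5029)

ω' = (0.3120, -0.8434, -1.5029)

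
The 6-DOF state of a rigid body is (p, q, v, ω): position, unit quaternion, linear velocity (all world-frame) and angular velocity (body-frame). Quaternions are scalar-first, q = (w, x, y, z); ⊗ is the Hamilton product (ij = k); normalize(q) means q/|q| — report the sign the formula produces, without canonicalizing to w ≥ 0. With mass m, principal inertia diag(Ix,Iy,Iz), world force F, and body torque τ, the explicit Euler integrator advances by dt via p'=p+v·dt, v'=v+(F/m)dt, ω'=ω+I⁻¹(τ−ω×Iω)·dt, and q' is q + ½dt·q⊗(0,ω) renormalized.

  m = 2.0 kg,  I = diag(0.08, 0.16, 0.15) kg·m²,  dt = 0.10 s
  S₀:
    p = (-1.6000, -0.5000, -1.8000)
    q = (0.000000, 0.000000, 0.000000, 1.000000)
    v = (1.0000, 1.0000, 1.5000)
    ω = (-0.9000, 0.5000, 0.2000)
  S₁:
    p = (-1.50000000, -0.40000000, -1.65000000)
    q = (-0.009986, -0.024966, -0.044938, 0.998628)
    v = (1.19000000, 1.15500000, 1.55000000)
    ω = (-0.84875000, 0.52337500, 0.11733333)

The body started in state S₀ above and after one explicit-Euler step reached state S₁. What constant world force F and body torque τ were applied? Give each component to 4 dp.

F = (3.8000, 3.1000, 1.0000)
τ = (0.0400, 0.0500, -0.1600)

ω₁ − ω₀ = (0.05125000, 0.02337500, -0.08266667)
gyro term ω₀×Iω₀ = (-0.0010, 0.0126, -0.0360)
τ = I·(Δω/dt) + ω₀×(Iω₀) = (0.0400, 0.0500, -0.1600)
v₁ − v₀ = (0.19000000, 0.15500000, 0.05000000)
applied force F = (3.8000, 3.1000, 1.0000)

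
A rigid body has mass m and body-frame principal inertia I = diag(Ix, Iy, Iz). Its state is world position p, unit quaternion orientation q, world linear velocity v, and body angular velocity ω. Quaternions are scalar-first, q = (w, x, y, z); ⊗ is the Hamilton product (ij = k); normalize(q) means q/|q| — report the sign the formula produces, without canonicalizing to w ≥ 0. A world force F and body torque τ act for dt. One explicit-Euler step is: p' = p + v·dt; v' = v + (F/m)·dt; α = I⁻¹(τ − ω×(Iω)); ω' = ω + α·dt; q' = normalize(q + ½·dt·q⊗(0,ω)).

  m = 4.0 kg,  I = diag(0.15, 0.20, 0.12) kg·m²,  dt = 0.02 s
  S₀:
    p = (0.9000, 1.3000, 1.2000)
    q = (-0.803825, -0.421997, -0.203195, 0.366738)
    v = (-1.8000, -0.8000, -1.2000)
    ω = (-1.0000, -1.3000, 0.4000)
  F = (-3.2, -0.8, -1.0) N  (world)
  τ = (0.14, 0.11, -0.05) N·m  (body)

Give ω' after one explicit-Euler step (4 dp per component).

precession coupling ω×(Iω) = (0.0416, -0.0120, 0.0650)
(τ − ω×Iω)/I = (0.6560, 0.6100, -0.9583)
ω' = ω + α·dt = (-0.9869, -1.2878, 0.3808)

ω' = (-0.9869, -1.2878, 0.3808)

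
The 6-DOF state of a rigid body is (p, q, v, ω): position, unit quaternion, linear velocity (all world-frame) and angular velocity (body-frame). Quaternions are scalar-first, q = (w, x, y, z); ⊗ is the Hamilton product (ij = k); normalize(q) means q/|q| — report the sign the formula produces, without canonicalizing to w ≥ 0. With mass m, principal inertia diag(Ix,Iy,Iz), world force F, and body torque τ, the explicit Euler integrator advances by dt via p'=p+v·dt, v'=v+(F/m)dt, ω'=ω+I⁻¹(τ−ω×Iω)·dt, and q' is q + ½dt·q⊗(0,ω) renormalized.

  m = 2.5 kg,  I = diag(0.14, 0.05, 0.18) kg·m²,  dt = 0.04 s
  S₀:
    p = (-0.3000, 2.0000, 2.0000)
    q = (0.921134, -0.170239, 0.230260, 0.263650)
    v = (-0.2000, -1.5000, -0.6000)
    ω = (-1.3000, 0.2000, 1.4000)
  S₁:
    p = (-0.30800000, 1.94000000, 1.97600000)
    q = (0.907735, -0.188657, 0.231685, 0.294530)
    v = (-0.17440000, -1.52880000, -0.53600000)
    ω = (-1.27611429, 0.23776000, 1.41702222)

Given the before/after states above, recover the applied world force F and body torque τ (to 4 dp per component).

F = (1.6000, -1.8000, 4.0000)
τ = (0.1200, 0.1200, 0.1000)

Δv = v₁−v₀ = (0.02560000, -0.02880000, 0.06400000)
applied force F = (1.6000, -1.8000, 4.0000)
Δω = ω₁−ω₀ = (0.02388571, 0.03776000, 0.01702222)
gyro term ω₀×Iω₀ = (0.0364, 0.0728, 0.0234)
I·α + gyro = (0.1200, 0.1200, 0.1000)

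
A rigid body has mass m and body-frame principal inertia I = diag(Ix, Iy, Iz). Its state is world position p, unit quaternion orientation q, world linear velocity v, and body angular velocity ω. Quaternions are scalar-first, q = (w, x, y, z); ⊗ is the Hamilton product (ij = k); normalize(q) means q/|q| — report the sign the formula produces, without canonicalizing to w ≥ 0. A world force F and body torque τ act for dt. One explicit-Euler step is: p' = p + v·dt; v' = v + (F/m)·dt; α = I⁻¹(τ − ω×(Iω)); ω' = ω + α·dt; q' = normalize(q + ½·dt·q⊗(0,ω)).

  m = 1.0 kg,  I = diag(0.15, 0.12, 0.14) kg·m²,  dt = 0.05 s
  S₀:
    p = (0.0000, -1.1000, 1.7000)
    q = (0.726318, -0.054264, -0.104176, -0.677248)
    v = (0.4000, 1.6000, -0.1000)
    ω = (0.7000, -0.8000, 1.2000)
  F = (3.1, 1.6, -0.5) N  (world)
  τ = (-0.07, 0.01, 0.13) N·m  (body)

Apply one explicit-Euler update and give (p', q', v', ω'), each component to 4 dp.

new position p' = (0.0200, -1.0200, 1.6950)
new velocity v' = (0.5550, 1.6800, -0.1250)
(τ − ω×Iω)/I = (-0.3387, 0.0133, 0.8086)
ω + α·dt = (0.6831, -0.7993, 1.2404)
Hamilton product q⊗(0,ω) = (0.7673416, -0.1583870, -0.9900112, 0.9879160)
q + ½dt·q⊗(0,ω), renormalized = (0.7449, -0.0582, -0.1288, -0.6520)

p' = (0.0200, -1.0200, 1.6950)
q' = (0.7449, -0.0582, -0.1288, -0.6520)
v' = (0.5550, 1.6800, -0.1250)
ω' = (0.6831, -0.7993, 1.2404)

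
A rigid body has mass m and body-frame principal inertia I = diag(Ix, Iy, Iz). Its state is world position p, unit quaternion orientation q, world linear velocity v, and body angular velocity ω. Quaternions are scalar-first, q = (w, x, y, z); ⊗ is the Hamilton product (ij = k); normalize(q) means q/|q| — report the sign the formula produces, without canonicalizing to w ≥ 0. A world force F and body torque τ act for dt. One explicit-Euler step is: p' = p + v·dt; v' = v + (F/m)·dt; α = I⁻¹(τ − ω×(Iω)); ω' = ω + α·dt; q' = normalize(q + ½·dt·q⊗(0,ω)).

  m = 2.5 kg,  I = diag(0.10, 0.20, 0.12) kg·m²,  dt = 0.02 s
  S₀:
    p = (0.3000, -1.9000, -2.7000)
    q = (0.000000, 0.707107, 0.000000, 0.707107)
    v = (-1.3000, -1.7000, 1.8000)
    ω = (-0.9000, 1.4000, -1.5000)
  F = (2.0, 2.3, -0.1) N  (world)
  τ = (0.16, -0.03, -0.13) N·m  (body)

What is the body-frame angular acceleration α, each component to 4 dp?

ω×(Iω) gyroscopic = (0.1680, -0.0270, -0.1260)
α = I⁻¹(τ − ω×Iω) = (-0.0800, -0.0150, -0.0333)

α = (-0.0800, -0.0150, -0.0333)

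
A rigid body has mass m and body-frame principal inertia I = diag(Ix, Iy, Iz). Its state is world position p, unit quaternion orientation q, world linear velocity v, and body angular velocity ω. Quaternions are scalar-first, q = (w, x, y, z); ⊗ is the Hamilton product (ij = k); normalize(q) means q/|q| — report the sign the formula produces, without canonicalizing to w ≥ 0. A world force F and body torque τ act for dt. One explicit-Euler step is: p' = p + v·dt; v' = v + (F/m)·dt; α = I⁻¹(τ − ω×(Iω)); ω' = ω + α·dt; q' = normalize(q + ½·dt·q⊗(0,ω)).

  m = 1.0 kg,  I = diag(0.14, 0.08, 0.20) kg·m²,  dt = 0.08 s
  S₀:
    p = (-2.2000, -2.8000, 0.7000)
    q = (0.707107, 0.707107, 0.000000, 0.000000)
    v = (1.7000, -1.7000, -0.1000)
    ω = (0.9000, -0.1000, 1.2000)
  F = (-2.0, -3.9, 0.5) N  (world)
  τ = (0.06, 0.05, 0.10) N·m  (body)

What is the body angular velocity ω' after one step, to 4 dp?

ω×(Iω) gyroscopic = (-0.0144, -0.0648, 0.0054)
angular accel α = (0.5314, 1.4350, 0.4730)
ω + α·dt = (0.9425, 0.0148, 1.2378)

ω' = (0.9425, 0.0148, 1.2378)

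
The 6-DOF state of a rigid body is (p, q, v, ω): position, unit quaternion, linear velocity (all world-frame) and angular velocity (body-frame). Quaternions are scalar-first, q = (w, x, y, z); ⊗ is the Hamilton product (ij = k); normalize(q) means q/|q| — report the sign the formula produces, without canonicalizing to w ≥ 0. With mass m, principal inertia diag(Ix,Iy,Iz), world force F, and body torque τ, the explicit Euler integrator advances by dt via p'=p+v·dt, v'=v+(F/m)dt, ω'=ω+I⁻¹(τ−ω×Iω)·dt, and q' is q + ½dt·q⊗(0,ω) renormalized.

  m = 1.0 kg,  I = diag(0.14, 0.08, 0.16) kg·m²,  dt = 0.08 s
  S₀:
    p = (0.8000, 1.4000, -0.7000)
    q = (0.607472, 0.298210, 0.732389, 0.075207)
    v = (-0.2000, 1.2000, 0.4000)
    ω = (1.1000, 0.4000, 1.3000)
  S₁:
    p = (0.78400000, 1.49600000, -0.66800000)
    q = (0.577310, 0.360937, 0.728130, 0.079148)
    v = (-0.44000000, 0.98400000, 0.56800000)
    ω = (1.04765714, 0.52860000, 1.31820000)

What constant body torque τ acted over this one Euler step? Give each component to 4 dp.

Δω = ω₁−ω₀ = (-0.05234286, 0.12860000, 0.01820000)
I·α + gyro = (-0.0500, 0.1000, 0.0100)

τ = (-0.0500, 0.1000, 0.0100)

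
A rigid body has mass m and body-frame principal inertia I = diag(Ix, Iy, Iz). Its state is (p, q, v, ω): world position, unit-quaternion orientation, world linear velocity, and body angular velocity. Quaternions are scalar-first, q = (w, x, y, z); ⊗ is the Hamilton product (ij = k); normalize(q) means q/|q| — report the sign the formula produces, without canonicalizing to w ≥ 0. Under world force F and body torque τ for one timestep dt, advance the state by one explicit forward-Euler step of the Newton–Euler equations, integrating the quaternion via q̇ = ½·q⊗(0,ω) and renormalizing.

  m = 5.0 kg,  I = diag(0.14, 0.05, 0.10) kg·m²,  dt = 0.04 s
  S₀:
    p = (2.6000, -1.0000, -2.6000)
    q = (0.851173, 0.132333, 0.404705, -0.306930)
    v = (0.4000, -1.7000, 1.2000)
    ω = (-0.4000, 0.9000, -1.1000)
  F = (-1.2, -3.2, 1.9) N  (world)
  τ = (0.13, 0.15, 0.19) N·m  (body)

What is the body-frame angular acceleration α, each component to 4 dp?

α = (1.2821, 2.6480, 1.5760)

ω×(Iω) gyroscopic = (-0.0495, 0.0176, 0.0324)
α = I⁻¹(τ − ω×Iω) = (1.2821, 2.6480, 1.5760)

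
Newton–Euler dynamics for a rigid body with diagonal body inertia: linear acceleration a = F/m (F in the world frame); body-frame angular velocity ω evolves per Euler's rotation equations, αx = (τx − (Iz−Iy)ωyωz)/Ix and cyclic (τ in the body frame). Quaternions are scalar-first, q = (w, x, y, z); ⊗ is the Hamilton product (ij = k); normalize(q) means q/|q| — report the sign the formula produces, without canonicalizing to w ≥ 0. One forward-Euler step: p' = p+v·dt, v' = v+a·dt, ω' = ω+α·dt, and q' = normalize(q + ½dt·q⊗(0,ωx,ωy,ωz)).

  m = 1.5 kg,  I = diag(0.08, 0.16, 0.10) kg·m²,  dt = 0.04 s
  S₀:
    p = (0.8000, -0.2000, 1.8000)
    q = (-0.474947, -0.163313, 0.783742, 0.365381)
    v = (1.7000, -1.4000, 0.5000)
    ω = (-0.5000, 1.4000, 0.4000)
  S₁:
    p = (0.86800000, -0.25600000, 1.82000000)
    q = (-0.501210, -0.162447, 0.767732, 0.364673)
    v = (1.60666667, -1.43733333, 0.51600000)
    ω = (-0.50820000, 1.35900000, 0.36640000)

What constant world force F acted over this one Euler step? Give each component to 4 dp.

F = (-3.5000, -1.4000, 0.6000)

Δv = v₁−v₀ = (-0.09333333, -0.03733333, 0.01600000)
m·(v₁−v₀)/dt = (-3.5000, -1.4000, 0.6000)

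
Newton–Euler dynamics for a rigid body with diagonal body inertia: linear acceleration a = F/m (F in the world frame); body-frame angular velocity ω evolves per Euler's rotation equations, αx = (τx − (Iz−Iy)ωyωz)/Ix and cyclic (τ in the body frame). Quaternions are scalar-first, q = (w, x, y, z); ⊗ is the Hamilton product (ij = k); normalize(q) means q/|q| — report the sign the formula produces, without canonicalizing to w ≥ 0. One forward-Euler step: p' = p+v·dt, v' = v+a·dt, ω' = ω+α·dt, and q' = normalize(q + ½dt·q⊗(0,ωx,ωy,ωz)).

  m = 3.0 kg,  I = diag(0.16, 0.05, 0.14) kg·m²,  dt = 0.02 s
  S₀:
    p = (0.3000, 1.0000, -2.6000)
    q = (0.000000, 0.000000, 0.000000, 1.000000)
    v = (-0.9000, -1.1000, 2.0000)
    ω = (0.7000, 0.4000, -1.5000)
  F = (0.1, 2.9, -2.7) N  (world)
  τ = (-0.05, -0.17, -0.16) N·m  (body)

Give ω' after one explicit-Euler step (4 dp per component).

ω' = (0.7005, 0.3404, -1.5185)

precession coupling ω×(Iω) = (-0.0540, -0.0210, -0.0308)
(τ − ω×Iω)/I = (0.0250, -2.9800, -0.9229)
new body rate ω' = (0.7005, 0.3404, -1.5185)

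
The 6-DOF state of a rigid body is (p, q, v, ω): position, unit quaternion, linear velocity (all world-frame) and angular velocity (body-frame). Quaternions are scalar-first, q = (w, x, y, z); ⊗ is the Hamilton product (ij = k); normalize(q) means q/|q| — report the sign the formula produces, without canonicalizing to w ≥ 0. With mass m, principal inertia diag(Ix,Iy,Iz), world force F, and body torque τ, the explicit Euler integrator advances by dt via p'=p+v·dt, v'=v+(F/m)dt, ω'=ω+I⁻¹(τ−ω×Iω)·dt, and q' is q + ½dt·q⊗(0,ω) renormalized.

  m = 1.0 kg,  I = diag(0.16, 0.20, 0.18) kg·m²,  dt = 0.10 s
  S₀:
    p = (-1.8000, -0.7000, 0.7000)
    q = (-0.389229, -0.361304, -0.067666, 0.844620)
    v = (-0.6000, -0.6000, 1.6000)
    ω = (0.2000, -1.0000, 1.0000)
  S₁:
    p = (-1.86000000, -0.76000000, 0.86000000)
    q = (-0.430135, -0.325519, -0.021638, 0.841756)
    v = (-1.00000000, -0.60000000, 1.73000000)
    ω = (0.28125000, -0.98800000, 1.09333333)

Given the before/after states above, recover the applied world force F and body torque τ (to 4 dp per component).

velocity change Δv = (-0.40000000, 0.00000000, 0.13000000)
F = m·Δv/dt = (-4.0000, 0.0000, 1.3000)
rate change Δω = (0.08125000, 0.01200000, 0.09333333)
gyro term ω₀×Iω₀ = (0.0200, -0.0040, -0.0080)
τ = I·(Δω/dt) + ω₀×(Iω₀) = (0.1500, 0.0200, 0.1600)

F = (-4.0000, 0.0000, 1.3000)
τ = (0.1500, 0.0200, 0.1600)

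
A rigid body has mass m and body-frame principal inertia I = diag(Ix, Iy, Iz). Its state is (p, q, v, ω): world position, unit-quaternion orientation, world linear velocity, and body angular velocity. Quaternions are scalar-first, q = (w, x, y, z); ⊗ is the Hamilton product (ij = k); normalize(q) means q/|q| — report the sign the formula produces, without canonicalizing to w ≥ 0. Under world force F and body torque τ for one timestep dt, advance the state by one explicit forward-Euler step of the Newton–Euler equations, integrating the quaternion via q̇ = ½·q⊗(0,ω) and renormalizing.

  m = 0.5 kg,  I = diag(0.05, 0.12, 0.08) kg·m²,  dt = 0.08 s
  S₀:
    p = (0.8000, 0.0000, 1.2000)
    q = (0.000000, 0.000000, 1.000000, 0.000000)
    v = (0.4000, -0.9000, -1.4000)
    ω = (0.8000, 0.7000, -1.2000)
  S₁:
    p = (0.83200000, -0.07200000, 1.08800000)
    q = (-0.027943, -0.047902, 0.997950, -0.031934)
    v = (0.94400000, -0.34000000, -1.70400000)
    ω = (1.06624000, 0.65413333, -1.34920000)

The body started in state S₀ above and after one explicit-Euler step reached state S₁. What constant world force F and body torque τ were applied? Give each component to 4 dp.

ω₁ − ω₀ = (0.26624000, -0.04586667, -0.14920000)
gyro term ω₀×Iω₀ = (0.0336, 0.0288, 0.0392)
applied torque τ = (0.2000, -0.0400, -0.1100)
Δv = v₁−v₀ = (0.54400000, 0.56000000, -0.30400000)
m·(v₁−v₀)/dt = (3.4000, 3.5000, -1.9000)

F = (3.4000, 3.5000, -1.9000)
τ = (0.2000, -0.0400, -0.1100)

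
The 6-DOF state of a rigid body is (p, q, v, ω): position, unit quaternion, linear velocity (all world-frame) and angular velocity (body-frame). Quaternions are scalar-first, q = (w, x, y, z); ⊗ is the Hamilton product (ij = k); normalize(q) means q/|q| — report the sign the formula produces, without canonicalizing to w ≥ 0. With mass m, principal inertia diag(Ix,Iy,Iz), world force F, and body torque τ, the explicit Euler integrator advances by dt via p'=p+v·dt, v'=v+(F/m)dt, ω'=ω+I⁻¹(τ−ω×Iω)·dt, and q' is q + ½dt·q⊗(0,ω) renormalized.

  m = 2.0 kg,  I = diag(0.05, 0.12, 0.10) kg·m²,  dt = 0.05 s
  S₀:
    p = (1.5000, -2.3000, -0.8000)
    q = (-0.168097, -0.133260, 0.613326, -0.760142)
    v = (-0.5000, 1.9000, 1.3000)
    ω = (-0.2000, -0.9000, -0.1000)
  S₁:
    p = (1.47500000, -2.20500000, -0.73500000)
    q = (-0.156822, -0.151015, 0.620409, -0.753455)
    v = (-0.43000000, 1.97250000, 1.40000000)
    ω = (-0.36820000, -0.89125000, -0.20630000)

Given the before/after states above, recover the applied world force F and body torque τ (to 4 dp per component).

rate change Δω = (-0.16820000, 0.00875000, -0.10630000)
ω₀×(Iω₀) = (-0.0018, -0.0010, 0.0126)
I·α + gyro = (-0.1700, 0.0200, -0.2000)
Δv = v₁−v₀ = (0.07000000, 0.07250000, 0.10000000)
F = m·Δv/dt = (2.8000, 2.9000, 4.0000)

F = (2.8000, 2.9000, 4.0000)
τ = (-0.1700, 0.0200, -0.2000)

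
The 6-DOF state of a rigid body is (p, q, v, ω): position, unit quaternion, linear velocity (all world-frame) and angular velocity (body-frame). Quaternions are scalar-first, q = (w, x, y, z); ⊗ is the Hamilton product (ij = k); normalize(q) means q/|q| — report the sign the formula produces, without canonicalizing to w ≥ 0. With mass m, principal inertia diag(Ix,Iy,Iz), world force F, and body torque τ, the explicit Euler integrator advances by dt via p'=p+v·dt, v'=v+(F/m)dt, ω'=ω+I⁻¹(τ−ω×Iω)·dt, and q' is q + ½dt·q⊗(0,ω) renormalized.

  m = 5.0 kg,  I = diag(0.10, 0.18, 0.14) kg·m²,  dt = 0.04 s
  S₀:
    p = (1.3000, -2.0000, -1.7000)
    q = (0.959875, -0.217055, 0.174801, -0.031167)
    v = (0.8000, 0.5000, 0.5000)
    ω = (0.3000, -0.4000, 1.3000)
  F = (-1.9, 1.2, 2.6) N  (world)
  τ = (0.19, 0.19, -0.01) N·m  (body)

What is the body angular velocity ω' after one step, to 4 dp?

gyro term ω×Iω = (0.0208, -0.0156, -0.0096)
(τ − ω×Iω)/I = (1.6920, 1.1422, -0.0029)
ω + α·dt = (0.3677, -0.3543, 1.2999)

ω' = (0.3677, -0.3543, 1.2999)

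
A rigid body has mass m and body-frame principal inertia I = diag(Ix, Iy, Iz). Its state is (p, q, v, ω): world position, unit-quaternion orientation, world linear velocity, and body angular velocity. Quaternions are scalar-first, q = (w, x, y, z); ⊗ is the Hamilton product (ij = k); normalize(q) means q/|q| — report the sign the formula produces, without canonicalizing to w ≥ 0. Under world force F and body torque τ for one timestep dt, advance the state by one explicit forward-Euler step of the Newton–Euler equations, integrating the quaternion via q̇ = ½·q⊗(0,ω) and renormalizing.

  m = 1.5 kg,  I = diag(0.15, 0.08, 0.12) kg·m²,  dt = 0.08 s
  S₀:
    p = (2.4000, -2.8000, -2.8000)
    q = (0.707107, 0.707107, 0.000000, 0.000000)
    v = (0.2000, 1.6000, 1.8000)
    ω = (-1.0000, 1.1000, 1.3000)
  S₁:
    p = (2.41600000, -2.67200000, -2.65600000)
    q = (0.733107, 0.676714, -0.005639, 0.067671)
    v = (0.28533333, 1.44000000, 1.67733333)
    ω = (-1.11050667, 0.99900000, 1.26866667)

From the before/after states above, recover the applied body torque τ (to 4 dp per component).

ω₁ − ω₀ = (-0.11050667, -0.10100000, -0.03133333)
applied torque τ = (-0.1500, -0.1400, 0.0300)

τ = (-0.1500, -0.1400, 0.0300)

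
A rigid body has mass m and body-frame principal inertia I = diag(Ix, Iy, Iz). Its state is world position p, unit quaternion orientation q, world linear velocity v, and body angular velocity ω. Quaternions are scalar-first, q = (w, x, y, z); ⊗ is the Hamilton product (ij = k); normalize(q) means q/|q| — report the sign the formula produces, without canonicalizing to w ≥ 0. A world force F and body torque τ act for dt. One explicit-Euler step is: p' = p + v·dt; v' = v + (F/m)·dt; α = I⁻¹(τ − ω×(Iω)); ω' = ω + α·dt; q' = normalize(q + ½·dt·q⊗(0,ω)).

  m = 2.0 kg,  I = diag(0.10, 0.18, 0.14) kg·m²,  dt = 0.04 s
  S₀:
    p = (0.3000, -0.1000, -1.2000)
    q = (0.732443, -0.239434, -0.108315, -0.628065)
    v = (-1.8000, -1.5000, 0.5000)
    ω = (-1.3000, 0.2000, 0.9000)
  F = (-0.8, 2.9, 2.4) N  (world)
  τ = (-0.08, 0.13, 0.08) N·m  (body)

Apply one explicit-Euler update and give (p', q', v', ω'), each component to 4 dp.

p + v·dt = (0.2280, -0.1600, -1.1800)
v' = v + a·dt = (-1.8160, -1.4420, 0.5480)
(τ − ω×Iω)/I = (-0.7280, 0.4622, 0.7200)
ω' = ω + α·dt = (-1.3291, 0.2185, 0.9288)
Hamilton product q⊗(0,ω) = (0.2756573, -0.9240464, 1.1784637, 0.4705024)
q' = normalize(q + ½dt·q⊗(0,ω)) = (0.7376, -0.2578, -0.0847, -0.6183)

p' = (0.2280, -0.1600, -1.1800)
q' = (0.7376, -0.2578, -0.0847, -0.6183)
v' = (-1.8160, -1.4420, 0.5480)
ω' = (-1.3291, 0.2185, 0.9288)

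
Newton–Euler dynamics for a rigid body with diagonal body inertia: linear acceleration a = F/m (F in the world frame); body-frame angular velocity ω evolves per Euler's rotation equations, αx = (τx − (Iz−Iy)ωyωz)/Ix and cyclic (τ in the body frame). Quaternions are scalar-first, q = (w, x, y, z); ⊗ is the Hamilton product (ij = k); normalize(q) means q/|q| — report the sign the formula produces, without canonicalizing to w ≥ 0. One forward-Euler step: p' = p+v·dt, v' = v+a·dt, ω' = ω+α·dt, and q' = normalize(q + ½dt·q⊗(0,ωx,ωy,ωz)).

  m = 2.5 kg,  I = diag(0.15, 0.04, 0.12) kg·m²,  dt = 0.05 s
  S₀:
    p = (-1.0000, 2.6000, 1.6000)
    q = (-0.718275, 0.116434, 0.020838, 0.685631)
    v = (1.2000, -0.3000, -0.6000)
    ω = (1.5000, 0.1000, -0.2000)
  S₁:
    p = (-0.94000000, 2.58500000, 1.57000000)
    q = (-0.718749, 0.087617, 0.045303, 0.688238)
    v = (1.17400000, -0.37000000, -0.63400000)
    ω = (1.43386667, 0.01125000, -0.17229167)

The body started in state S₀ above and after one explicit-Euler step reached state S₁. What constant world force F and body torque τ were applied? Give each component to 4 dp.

F = (-1.3000, -3.5000, -1.7000)
τ = (-0.2000, -0.0800, 0.0500)

rate change Δω = (-0.06613333, -0.08875000, 0.02770833)
precession coupling = (-0.0016, -0.0090, -0.0165)
applied torque τ = (-0.2000, -0.0800, 0.0500)
Δv = v₁−v₀ = (-0.02600000, -0.07000000, -0.03400000)
applied force F = (-1.3000, -3.5000, -1.7000)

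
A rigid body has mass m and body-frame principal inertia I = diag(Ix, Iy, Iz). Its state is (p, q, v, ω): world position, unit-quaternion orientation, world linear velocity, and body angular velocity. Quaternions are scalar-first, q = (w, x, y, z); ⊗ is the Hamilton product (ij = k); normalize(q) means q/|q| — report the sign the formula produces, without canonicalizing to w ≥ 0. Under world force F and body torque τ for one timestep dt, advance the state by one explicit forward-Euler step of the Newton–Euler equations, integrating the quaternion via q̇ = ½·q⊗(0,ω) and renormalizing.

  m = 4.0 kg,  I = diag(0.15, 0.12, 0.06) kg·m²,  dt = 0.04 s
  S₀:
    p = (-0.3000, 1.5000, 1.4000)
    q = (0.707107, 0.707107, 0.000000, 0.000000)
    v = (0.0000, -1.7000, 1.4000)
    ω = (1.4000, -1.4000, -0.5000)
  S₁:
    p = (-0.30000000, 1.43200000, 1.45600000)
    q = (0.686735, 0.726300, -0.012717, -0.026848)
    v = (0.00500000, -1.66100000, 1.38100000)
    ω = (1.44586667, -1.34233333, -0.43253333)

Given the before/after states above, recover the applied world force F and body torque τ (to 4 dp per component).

Δω = ω₁−ω₀ = (0.04586667, 0.05766667, 0.06746667)
precession coupling = (-0.0420, -0.0630, 0.0588)
applied torque τ = (0.1300, 0.1100, 0.1600)
velocity change Δv = (0.00500000, 0.03900000, -0.01900000)
F = m·Δv/dt = (0.5000, 3.9000, -1.9000)

F = (0.5000, 3.9000, -1.9000)
τ = (0.1300, 0.1100, 0.1600)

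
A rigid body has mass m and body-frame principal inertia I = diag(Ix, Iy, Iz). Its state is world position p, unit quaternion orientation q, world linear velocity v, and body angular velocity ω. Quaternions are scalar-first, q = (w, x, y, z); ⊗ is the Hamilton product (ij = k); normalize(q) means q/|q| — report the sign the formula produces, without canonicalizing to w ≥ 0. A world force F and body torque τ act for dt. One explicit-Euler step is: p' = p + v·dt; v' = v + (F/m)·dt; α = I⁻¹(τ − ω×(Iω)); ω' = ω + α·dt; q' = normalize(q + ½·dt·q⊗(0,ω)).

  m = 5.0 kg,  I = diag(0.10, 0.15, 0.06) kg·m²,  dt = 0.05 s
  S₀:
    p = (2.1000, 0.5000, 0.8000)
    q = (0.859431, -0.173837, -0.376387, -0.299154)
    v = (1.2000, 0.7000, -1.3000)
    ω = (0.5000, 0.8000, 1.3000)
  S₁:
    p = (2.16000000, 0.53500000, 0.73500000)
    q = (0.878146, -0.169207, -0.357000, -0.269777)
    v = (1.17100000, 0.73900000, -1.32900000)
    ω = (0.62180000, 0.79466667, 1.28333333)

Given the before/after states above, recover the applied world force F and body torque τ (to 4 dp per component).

rate change Δω = (0.12180000, -0.00533333, -0.01666667)
gyro term ω₀×Iω₀ = (-0.0936, 0.0260, 0.0200)
applied torque τ = (0.1500, 0.0100, 0.0000)
v₁ − v₀ = (-0.02900000, 0.03900000, -0.02900000)
m·(v₁−v₀)/dt = (-2.9000, 3.9000, -2.9000)

F = (-2.9000, 3.9000, -2.9000)
τ = (0.1500, 0.0100, 0.0000)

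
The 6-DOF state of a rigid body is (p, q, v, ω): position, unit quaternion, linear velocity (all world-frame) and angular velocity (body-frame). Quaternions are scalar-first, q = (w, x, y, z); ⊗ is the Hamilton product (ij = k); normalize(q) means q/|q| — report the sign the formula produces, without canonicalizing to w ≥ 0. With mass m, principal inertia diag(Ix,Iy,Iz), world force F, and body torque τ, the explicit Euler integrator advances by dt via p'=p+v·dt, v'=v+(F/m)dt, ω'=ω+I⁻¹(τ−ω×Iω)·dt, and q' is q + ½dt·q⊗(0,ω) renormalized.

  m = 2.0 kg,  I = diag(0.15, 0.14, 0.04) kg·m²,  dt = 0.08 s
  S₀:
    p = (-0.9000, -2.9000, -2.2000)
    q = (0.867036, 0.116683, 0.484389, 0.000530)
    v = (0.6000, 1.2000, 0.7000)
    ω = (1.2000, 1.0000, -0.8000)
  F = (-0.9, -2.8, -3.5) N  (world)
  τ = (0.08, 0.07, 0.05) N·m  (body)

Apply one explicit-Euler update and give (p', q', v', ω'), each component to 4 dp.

p' = (-0.8520, -2.8040, -2.1440)
q' = (0.8400, 0.1424, 0.5215, -0.0457)
v' = (0.5640, 1.0880, 0.5600)
ω' = (1.2000, 1.1003, -0.6760)

linear accel F/m = (-0.4500, -1.4000, -1.7500)
p' = p + v·dt = (-0.8520, -2.8040, -2.1440)
v' = v + a·dt = (0.5640, 1.0880, 0.5600)
(τ − ω×Iω)/I = (0.0000, 1.2543, 1.5500)
ω + α·dt = (1.2000, 1.1003, -0.6760)
Hamilton product q⊗(0,ω) = (-0.6239846, 0.6524020, 0.9610184, -1.1582126)
q' = normalize(q + ½dt·q⊗(0,ω)) = (0.8400, 0.1424, 0.5215, -0.0457)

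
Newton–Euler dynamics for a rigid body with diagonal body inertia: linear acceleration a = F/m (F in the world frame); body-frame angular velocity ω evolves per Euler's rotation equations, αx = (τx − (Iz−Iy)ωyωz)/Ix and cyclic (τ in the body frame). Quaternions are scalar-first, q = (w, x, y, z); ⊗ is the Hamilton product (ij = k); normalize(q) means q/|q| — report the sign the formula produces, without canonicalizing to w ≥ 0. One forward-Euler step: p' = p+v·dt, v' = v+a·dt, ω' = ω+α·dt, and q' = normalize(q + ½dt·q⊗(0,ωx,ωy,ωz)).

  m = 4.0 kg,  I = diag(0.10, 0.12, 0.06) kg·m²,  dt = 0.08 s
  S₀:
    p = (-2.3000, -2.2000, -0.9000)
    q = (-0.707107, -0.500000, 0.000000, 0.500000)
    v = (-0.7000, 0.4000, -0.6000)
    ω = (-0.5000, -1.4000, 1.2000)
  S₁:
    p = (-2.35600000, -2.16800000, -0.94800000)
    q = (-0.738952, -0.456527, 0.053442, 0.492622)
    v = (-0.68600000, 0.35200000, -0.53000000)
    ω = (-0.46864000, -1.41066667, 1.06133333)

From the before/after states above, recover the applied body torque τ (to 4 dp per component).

rate change Δω = (0.03136000, -0.01066667, -0.13866667)
precession coupling = (0.1008, -0.0240, 0.0140)
I·α + gyro = (0.1400, -0.0400, -0.0900)

τ = (0.1400, -0.0400, -0.0900)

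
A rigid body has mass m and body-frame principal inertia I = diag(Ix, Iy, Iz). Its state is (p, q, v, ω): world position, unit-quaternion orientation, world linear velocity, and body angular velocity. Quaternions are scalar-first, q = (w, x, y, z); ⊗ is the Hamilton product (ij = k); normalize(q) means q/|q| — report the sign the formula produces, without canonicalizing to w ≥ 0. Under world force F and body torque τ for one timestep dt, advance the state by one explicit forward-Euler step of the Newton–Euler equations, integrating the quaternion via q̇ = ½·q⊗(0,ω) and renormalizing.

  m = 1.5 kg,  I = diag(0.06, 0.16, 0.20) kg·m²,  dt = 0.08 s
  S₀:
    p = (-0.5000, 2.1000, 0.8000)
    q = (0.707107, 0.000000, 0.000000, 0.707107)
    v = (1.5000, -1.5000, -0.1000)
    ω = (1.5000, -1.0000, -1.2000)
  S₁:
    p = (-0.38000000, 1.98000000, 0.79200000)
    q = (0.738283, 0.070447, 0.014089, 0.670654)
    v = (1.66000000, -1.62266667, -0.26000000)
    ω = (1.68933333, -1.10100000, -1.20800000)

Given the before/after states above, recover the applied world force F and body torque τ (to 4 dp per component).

Δv = v₁−v₀ = (0.16000000, -0.12266667, -0.16000000)
m·(v₁−v₀)/dt = (3.0000, -2.3000, -3.0000)
Δω = ω₁−ω₀ = (0.18933333, -0.10100000, -0.00800000)
applied torque τ = (0.1900, 0.0500, -0.1700)

F = (3.0000, -2.3000, -3.0000)
τ = (0.1900, 0.0500, -0.1700)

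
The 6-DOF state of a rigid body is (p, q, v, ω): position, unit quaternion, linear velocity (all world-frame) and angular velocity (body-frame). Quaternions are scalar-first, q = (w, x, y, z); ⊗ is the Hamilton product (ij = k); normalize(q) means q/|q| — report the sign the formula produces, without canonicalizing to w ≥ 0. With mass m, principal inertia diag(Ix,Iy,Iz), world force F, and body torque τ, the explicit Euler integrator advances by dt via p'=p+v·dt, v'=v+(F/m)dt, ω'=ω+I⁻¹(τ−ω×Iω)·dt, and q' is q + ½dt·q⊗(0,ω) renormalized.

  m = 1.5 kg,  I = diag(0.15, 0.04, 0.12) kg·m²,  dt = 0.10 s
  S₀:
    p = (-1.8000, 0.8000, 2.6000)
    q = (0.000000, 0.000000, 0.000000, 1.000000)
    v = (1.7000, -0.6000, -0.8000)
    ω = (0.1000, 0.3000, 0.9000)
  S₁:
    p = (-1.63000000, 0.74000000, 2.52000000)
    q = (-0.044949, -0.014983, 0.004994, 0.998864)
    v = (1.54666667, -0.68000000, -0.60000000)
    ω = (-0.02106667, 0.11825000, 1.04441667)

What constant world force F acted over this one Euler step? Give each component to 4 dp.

Δv = v₁−v₀ = (-0.15333333, -0.08000000, 0.20000000)
F = m·Δv/dt = (-2.3000, -1.2000, 3.0000)

F = (-2.3000, -1.2000, 3.0000)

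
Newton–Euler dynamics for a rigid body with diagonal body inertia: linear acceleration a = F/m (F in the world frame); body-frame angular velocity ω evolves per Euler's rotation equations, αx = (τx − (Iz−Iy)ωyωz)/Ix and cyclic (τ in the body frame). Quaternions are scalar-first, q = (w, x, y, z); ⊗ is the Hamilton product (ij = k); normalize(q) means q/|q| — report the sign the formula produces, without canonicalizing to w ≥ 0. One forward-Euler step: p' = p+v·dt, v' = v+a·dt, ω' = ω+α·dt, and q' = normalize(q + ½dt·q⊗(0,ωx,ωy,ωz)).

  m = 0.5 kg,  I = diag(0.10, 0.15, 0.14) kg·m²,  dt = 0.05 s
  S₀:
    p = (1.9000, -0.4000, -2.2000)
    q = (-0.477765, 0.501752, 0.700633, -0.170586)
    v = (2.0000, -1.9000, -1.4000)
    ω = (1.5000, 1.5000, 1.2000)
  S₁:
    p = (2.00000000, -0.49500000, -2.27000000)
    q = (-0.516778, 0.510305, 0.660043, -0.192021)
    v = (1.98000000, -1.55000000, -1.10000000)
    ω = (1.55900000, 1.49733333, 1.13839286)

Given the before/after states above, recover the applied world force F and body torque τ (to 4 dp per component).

F = (-0.2000, 3.5000, 3.0000)
τ = (0.1000, -0.0800, -0.0600)

velocity change Δv = (-0.02000000, 0.35000000, 0.30000000)
m·(v₁−v₀)/dt = (-0.2000, 3.5000, 3.0000)
rate change Δω = (0.05900000, -0.00266667, -0.06160714)
gyro term ω₀×Iω₀ = (-0.0180, -0.0720, 0.1125)
τ = I·(Δω/dt) + ω₀×(Iω₀) = (0.1000, -0.0800, -0.0600)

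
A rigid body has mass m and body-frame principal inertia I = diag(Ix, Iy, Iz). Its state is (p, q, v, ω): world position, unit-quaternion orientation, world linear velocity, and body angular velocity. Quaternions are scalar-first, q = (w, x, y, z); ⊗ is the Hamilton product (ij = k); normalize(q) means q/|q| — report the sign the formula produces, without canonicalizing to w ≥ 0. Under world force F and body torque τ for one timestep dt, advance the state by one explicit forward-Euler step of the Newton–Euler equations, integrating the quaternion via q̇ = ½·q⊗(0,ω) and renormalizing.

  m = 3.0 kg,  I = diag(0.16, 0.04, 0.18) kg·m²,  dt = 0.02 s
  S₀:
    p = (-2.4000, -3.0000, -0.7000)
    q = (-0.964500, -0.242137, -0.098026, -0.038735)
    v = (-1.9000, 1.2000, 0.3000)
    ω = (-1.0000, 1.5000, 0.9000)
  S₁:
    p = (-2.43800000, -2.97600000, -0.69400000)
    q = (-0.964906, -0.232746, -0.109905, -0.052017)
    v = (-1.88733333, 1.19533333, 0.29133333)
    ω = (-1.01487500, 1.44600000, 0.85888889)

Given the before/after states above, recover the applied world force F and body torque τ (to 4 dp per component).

velocity change Δv = (0.01266667, -0.00466667, -0.00866667)
F = m·Δv/dt = (1.9000, -0.7000, -1.3000)
Δω = ω₁−ω₀ = (-0.01487500, -0.05400000, -0.04111111)
precession coupling = (0.1890, 0.0180, 0.1800)
applied torque τ = (0.0700, -0.0900, -0.1900)

F = (1.9000, -0.7000, -1.3000)
τ = (0.0700, -0.0900, -0.1900)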